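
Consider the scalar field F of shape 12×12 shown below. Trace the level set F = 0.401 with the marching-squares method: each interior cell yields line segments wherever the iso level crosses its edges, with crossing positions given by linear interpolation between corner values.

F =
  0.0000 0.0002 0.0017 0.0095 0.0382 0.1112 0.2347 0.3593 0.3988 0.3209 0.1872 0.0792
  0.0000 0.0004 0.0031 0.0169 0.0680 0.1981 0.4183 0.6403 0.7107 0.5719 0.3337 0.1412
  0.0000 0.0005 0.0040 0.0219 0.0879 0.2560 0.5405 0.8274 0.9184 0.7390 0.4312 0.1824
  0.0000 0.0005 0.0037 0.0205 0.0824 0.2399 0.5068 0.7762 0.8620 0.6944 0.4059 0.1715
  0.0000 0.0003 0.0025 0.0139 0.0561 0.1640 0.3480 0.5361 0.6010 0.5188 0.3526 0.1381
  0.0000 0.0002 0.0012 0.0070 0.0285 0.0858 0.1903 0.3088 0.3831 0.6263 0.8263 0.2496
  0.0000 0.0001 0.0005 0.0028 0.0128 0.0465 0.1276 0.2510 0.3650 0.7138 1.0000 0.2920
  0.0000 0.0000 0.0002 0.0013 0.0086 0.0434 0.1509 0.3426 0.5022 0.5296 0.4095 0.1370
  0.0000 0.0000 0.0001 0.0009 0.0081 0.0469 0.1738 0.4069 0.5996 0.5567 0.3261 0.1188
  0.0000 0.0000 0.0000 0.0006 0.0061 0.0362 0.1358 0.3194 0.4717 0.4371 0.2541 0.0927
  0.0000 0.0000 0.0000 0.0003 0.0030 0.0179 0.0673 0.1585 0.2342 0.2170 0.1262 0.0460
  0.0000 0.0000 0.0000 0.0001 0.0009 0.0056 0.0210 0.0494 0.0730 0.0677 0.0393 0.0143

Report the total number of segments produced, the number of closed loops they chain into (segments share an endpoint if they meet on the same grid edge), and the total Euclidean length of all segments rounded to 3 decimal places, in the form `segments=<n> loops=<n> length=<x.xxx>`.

cell (0,5): code 0100 → (0.906,6.000)–(1.000,5.921)
cell (0,6): code 1100 → (0.148,7.000)–(0.906,6.000)
cell (0,7): code 1100 → (0.007,8.000)–(0.148,7.000)
cell (0,8): code 1100 → (0.319,9.000)–(0.007,8.000)
cell (0,9): code 1000 → (1.000,9.717)–(0.319,9.000)
cell (1,5): code 0110 → (1.000,5.921)–(2.000,5.510)
cell (1,9): code 1101 → (1.690,10.000)–(1.000,9.717)
cell (1,10): code 1000 → (2.000,10.121)–(1.690,10.000)
cell (2,5): code 0110 → (2.000,5.510)–(3.000,5.604)
cell (2,10): code 1001 → (3.000,10.021)–(2.000,10.121)
cell (3,5): code 0010 → (3.000,5.604)–(3.666,6.000)
cell (3,6): code 0111 → (3.666,6.000)–(4.000,6.282)
cell (3,9): code 1011 → (4.000,9.709)–(3.092,10.000)
cell (3,10): code 0001 → (3.092,10.000)–(3.000,10.021)
cell (4,6): code 0010 → (4.000,6.282)–(4.594,7.000)
cell (4,7): code 0011 → (4.594,7.000)–(4.918,8.000)
cell (4,8): code 0111 → (4.918,8.000)–(5.000,8.074)
cell (4,9): code 1101 → (4.102,10.000)–(4.000,9.709)
cell (4,10): code 1000 → (5.000,10.737)–(4.102,10.000)
cell (5,8): code 0110 → (5.000,8.074)–(6.000,8.103)
cell (5,10): code 1001 → (6.000,10.846)–(5.000,10.737)
cell (6,7): code 0100 → (6.262,8.000)–(7.000,7.366)
cell (6,8): code 1110 → (6.000,8.103)–(6.262,8.000)
cell (6,10): code 1001 → (7.000,10.031)–(6.000,10.846)
cell (7,6): code 0100 → (7.908,7.000)–(8.000,6.975)
cell (7,7): code 1110 → (7.000,7.366)–(7.908,7.000)
cell (7,9): code 1011 → (8.000,9.675)–(7.102,10.000)
cell (7,10): code 0001 → (7.102,10.000)–(7.000,10.031)
cell (8,6): code 0010 → (8.000,6.975)–(8.067,7.000)
cell (8,7): code 0111 → (8.067,7.000)–(9.000,7.536)
cell (8,9): code 1001 → (9.000,9.197)–(8.000,9.675)
cell (9,7): code 0010 → (9.000,7.536)–(9.298,8.000)
cell (9,8): code 0011 → (9.298,8.000)–(9.164,9.000)
cell (9,9): code 0001 → (9.164,9.000)–(9.000,9.197)
total: 34 segments, chained into 1 closed loop(s), length Σ = 25.176861

segments=34 loops=1 length=25.177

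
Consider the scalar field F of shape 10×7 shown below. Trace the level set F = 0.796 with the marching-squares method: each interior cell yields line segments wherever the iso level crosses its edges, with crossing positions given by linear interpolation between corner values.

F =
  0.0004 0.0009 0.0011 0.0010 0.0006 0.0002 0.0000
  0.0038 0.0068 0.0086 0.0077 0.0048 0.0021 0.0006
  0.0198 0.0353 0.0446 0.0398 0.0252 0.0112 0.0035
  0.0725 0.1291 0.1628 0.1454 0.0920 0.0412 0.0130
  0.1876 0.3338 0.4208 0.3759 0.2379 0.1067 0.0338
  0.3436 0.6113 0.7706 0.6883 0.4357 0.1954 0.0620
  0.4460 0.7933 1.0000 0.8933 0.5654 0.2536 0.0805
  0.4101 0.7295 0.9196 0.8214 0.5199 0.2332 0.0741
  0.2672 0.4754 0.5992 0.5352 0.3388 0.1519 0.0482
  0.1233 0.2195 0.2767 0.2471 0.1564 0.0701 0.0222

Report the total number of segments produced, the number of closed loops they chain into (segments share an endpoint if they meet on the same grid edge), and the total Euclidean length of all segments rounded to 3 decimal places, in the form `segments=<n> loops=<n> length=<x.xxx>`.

cell (5,1): code 0100 → (5.111,2.000)–(6.000,1.013)
cell (5,2): code 1100 → (5.525,3.000)–(5.111,2.000)
cell (5,3): code 1000 → (6.000,3.297)–(5.525,3.000)
cell (6,1): code 0110 → (6.000,1.013)–(7.000,1.350)
cell (6,3): code 1001 → (7.000,3.084)–(6.000,3.297)
cell (7,1): code 0010 → (7.000,1.350)–(7.386,2.000)
cell (7,2): code 0011 → (7.386,2.000)–(7.089,3.000)
cell (7,3): code 0001 → (7.089,3.000)–(7.000,3.084)
total: 8 segments, chained into 1 closed loop(s), length Σ = 6.969860

segments=8 loops=1 length=6.970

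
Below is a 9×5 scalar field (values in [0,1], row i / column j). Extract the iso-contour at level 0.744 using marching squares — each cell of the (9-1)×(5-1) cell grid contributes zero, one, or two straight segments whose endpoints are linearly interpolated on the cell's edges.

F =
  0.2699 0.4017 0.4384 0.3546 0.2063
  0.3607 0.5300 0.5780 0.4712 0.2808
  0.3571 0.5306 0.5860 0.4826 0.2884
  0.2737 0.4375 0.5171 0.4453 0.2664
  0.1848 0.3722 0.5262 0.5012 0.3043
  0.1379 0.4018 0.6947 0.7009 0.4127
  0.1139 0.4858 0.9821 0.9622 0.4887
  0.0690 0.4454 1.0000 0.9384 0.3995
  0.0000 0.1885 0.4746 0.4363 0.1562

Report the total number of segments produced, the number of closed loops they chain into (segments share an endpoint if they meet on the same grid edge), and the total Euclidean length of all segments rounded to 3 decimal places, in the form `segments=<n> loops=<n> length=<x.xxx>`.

segments=8 loops=1 length=7.122

cell (5,1): code 0100 → (5.172,2.000)–(6.000,1.520)
cell (5,2): code 1100 → (5.165,3.000)–(5.172,2.000)
cell (5,3): code 1000 → (6.000,3.461)–(5.165,3.000)
cell (6,1): code 0110 → (6.000,1.520)–(7.000,1.538)
cell (6,3): code 1001 → (7.000,3.361)–(6.000,3.461)
cell (7,1): code 0010 → (7.000,1.538)–(7.487,2.000)
cell (7,2): code 0011 → (7.487,2.000)–(7.387,3.000)
cell (7,3): code 0001 → (7.387,3.000)–(7.000,3.361)
total: 8 segments, chained into 1 closed loop(s), length Σ = 7.121652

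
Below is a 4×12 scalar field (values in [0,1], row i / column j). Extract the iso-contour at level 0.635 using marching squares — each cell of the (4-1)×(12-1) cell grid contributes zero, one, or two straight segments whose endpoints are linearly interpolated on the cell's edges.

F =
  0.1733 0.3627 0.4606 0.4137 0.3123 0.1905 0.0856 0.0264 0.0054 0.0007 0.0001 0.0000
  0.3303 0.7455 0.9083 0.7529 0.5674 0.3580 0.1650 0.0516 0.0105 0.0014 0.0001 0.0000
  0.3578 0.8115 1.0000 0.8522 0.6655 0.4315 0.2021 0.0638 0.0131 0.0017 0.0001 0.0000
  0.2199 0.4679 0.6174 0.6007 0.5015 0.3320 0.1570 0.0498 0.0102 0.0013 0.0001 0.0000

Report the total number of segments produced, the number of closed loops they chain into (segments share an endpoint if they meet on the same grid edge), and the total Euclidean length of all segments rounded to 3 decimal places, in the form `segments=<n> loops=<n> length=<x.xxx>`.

segments=12 loops=1 length=9.502

cell (0,0): code 0100 → (0.711,1.000)–(1.000,0.734)
cell (0,1): code 1100 → (0.390,2.000)–(0.711,1.000)
cell (0,2): code 1100 → (0.652,3.000)–(0.390,2.000)
cell (0,3): code 1000 → (1.000,3.636)–(0.652,3.000)
cell (1,0): code 0110 → (1.000,0.734)–(2.000,0.611)
cell (1,3): code 1101 → (1.689,4.000)–(1.000,3.636)
cell (1,4): code 1000 → (2.000,4.130)–(1.689,4.000)
cell (2,0): code 0010 → (2.000,0.611)–(2.514,1.000)
cell (2,1): code 0011 → (2.514,1.000)–(2.954,2.000)
cell (2,2): code 0011 → (2.954,2.000)–(2.864,3.000)
cell (2,3): code 0011 → (2.864,3.000)–(2.186,4.000)
cell (2,4): code 0001 → (2.186,4.000)–(2.000,4.130)
total: 12 segments, chained into 1 closed loop(s), length Σ = 9.501844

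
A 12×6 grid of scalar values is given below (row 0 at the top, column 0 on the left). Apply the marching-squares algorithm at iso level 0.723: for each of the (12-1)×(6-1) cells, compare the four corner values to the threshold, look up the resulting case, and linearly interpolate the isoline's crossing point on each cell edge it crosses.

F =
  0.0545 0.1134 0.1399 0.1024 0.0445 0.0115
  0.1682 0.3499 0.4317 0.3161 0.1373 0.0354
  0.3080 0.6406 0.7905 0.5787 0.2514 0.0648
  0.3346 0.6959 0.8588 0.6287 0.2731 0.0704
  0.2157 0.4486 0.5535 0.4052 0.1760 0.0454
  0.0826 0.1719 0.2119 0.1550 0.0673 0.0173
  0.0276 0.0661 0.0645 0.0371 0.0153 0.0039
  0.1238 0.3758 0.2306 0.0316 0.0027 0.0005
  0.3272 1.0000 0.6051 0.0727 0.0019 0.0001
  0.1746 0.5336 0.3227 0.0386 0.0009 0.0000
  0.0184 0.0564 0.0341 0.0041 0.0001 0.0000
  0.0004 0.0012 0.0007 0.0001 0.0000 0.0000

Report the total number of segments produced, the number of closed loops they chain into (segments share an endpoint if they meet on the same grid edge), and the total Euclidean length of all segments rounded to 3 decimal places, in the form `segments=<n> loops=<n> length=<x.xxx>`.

segments=10 loops=2 length=7.726

cell (1,1): code 0100 → (1.812,2.000)–(2.000,1.550)
cell (1,2): code 1000 → (2.000,2.319)–(1.812,2.000)
cell (2,1): code 0110 → (2.000,1.550)–(3.000,1.166)
cell (2,2): code 1001 → (3.000,2.590)–(2.000,2.319)
cell (3,1): code 0010 → (3.000,1.166)–(3.445,2.000)
cell (3,2): code 0001 → (3.445,2.000)–(3.000,2.590)
cell (7,0): code 0100 → (7.556,1.000)–(8.000,0.588)
cell (7,1): code 1000 → (8.000,1.701)–(7.556,1.000)
cell (8,0): code 0010 → (8.000,0.588)–(8.594,1.000)
cell (8,1): code 0001 → (8.594,1.000)–(8.000,1.701)
total: 10 segments, chained into 2 closed loop(s), length Σ = 7.726305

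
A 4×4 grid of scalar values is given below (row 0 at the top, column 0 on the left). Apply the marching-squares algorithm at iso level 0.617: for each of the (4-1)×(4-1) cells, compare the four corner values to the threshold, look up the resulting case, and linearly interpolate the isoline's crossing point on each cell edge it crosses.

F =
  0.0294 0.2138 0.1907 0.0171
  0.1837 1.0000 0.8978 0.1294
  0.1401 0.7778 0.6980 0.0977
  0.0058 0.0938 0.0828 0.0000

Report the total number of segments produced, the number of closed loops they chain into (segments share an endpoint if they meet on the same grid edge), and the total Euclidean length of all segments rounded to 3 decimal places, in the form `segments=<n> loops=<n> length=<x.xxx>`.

cell (0,0): code 0100 → (0.513,1.000)–(1.000,0.531)
cell (0,1): code 1100 → (0.603,2.000)–(0.513,1.000)
cell (0,2): code 1000 → (1.000,2.365)–(0.603,2.000)
cell (1,0): code 0110 → (1.000,0.531)–(2.000,0.748)
cell (1,2): code 1001 → (2.000,2.135)–(1.000,2.365)
cell (2,0): code 0010 → (2.000,0.748)–(2.235,1.000)
cell (2,1): code 0011 → (2.235,1.000)–(2.132,2.000)
cell (2,2): code 0001 → (2.132,2.000)–(2.000,2.135)
total: 8 segments, chained into 1 closed loop(s), length Σ = 5.808179

segments=8 loops=1 length=5.808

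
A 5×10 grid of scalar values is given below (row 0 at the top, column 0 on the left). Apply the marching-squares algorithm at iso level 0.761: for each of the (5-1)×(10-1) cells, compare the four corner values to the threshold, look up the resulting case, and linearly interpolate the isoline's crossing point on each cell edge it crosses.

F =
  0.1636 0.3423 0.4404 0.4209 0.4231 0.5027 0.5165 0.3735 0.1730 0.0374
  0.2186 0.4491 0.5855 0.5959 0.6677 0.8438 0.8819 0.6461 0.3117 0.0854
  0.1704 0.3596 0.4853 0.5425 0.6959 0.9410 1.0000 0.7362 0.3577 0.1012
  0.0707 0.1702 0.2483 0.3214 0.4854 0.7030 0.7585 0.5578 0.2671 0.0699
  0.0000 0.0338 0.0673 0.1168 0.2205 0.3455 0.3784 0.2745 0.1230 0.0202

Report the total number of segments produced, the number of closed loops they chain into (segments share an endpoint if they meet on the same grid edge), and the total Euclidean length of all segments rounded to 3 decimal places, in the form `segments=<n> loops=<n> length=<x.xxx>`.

segments=8 loops=1 length=7.675

cell (0,4): code 0100 → (0.757,5.000)–(1.000,4.530)
cell (0,5): code 1100 → (0.669,6.000)–(0.757,5.000)
cell (0,6): code 1000 → (1.000,6.513)–(0.669,6.000)
cell (1,4): code 0110 → (1.000,4.530)–(2.000,4.266)
cell (1,6): code 1001 → (2.000,6.906)–(1.000,6.513)
cell (2,4): code 0010 → (2.000,4.266)–(2.756,5.000)
cell (2,5): code 0011 → (2.756,5.000)–(2.990,6.000)
cell (2,6): code 0001 → (2.990,6.000)–(2.000,6.906)
total: 8 segments, chained into 1 closed loop(s), length Σ = 7.674886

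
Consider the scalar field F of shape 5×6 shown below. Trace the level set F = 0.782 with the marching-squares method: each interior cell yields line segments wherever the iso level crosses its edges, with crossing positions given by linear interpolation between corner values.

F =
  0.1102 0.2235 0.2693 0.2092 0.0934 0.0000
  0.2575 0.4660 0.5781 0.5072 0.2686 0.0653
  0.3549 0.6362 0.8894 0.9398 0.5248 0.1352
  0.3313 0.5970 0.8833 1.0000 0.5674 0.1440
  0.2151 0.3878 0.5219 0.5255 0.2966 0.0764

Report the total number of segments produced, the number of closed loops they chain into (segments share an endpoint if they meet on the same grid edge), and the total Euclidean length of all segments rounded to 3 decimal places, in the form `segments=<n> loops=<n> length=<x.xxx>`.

segments=8 loops=1 length=6.233

cell (1,1): code 0100 → (1.655,2.000)–(2.000,1.576)
cell (1,2): code 1100 → (1.635,3.000)–(1.655,2.000)
cell (1,3): code 1000 → (2.000,3.380)–(1.635,3.000)
cell (2,1): code 0110 → (2.000,1.576)–(3.000,1.646)
cell (2,3): code 1001 → (3.000,3.504)–(2.000,3.380)
cell (3,1): code 0010 → (3.000,1.646)–(3.280,2.000)
cell (3,2): code 0011 → (3.280,2.000)–(3.459,3.000)
cell (3,3): code 0001 → (3.459,3.000)–(3.000,3.504)
total: 8 segments, chained into 1 closed loop(s), length Σ = 6.233206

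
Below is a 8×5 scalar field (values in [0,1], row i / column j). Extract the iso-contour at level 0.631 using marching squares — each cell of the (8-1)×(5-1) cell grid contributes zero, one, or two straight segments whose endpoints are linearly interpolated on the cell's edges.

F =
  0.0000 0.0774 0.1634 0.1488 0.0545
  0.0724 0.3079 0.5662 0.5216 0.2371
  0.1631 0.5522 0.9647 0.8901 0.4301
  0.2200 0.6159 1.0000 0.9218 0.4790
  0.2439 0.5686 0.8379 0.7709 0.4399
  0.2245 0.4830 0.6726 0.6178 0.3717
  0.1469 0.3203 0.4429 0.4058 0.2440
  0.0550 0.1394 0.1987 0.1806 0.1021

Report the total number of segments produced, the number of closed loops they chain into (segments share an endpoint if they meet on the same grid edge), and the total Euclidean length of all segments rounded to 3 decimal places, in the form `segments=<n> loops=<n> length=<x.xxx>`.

segments=12 loops=1 length=10.604

cell (1,1): code 0100 → (1.163,2.000)–(2.000,1.191)
cell (1,2): code 1100 → (1.297,3.000)–(1.163,2.000)
cell (1,3): code 1000 → (2.000,3.563)–(1.297,3.000)
cell (2,1): code 0110 → (2.000,1.191)–(3.000,1.039)
cell (2,3): code 1001 → (3.000,3.657)–(2.000,3.563)
cell (3,1): code 0110 → (3.000,1.039)–(4.000,1.232)
cell (3,3): code 1001 → (4.000,3.423)–(3.000,3.657)
cell (4,1): code 0110 → (4.000,1.232)–(5.000,1.781)
cell (4,2): code 1011 → (5.000,2.759)–(4.914,3.000)
cell (4,3): code 0001 → (4.914,3.000)–(4.000,3.423)
cell (5,1): code 0010 → (5.000,1.781)–(5.181,2.000)
cell (5,2): code 0001 → (5.181,2.000)–(5.000,2.759)
total: 12 segments, chained into 1 closed loop(s), length Σ = 10.603679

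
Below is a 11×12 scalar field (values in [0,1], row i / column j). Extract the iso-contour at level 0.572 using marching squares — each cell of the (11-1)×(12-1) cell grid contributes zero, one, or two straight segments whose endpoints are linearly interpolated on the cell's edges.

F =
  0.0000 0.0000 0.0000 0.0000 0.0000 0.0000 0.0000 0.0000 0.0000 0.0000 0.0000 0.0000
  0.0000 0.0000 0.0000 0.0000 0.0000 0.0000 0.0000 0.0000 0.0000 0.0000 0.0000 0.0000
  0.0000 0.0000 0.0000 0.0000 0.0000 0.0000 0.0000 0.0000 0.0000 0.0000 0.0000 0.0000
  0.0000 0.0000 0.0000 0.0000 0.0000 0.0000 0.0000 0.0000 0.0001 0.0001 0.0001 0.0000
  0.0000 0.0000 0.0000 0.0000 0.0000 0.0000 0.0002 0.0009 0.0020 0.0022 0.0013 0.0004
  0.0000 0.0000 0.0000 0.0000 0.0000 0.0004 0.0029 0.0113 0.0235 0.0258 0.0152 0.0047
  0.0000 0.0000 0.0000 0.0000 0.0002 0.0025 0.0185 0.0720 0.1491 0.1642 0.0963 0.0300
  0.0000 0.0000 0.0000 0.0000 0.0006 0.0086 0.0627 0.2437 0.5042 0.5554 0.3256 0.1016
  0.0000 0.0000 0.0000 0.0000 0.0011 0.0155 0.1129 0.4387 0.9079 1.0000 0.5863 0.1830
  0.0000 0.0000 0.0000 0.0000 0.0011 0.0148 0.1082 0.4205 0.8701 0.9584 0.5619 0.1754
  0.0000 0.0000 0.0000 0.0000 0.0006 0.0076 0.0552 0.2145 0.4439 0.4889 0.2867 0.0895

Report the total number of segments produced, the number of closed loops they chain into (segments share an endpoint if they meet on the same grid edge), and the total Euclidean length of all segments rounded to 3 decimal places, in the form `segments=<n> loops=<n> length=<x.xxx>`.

segments=10 loops=1 length=8.772

cell (7,7): code 0100 → (7.168,8.000)–(8.000,7.284)
cell (7,8): code 1100 → (7.037,9.000)–(7.168,8.000)
cell (7,9): code 1100 → (7.945,10.000)–(7.037,9.000)
cell (7,10): code 1000 → (8.000,10.035)–(7.945,10.000)
cell (8,7): code 0110 → (8.000,7.284)–(9.000,7.337)
cell (8,9): code 1011 → (9.000,9.975)–(8.586,10.000)
cell (8,10): code 0001 → (8.586,10.000)–(8.000,10.035)
cell (9,7): code 0010 → (9.000,7.337)–(9.699,8.000)
cell (9,8): code 0011 → (9.699,8.000)–(9.823,9.000)
cell (9,9): code 0001 → (9.823,9.000)–(9.000,9.975)
total: 10 segments, chained into 1 closed loop(s), length Σ = 8.772220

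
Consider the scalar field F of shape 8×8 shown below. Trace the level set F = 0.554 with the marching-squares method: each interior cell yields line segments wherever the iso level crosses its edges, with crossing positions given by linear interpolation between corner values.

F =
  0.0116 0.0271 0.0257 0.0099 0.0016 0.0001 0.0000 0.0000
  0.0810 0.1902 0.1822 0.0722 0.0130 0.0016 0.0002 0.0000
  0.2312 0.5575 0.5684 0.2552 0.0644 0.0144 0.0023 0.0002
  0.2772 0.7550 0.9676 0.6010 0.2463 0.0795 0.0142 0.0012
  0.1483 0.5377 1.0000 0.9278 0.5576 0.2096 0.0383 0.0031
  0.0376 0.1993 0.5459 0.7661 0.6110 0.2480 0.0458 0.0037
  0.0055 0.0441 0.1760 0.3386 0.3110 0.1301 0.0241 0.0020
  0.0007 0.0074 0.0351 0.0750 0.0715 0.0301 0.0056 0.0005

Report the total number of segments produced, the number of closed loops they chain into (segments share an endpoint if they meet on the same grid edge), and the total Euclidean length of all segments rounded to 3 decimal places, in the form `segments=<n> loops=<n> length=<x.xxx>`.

segments=16 loops=1 length=10.865

cell (1,0): code 0100 → (1.990,1.000)–(2.000,0.989)
cell (1,1): code 1100 → (1.963,2.000)–(1.990,1.000)
cell (1,2): code 1000 → (2.000,2.046)–(1.963,2.000)
cell (2,0): code 0110 → (2.000,0.989)–(3.000,0.579)
cell (2,2): code 1101 → (2.864,3.000)–(2.000,2.046)
cell (2,3): code 1000 → (3.000,3.133)–(2.864,3.000)
cell (3,0): code 0010 → (3.000,0.579)–(3.925,1.000)
cell (3,1): code 0111 → (3.925,1.000)–(4.000,1.035)
cell (3,3): code 1101 → (3.988,4.000)–(3.000,3.133)
cell (3,4): code 1000 → (4.000,4.010)–(3.988,4.000)
cell (4,1): code 0010 → (4.000,1.035)–(4.982,2.000)
cell (4,2): code 0111 → (4.982,2.000)–(5.000,2.037)
cell (4,4): code 1001 → (5.000,4.157)–(4.000,4.010)
cell (5,2): code 0010 → (5.000,2.037)–(5.496,3.000)
cell (5,3): code 0011 → (5.496,3.000)–(5.190,4.000)
cell (5,4): code 0001 → (5.190,4.000)–(5.000,4.157)
total: 16 segments, chained into 1 closed loop(s), length Σ = 10.865456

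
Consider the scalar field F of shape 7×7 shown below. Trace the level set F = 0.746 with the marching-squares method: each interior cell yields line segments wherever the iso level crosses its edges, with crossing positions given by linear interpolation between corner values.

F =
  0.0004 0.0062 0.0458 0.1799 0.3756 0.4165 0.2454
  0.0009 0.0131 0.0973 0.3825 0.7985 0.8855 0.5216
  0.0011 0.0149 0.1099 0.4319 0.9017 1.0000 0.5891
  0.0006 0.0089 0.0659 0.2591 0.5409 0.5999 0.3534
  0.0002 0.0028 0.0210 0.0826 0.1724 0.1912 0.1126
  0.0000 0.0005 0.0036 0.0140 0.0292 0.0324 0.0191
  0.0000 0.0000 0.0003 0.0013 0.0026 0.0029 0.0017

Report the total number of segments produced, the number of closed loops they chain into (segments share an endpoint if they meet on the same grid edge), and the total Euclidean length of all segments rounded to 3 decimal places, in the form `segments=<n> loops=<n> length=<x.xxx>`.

cell (0,3): code 0100 → (0.876,4.000)–(1.000,3.874)
cell (0,4): code 1100 → (0.703,5.000)–(0.876,4.000)
cell (0,5): code 1000 → (1.000,5.383)–(0.703,5.000)
cell (1,3): code 0110 → (1.000,3.874)–(2.000,3.669)
cell (1,5): code 1001 → (2.000,5.618)–(1.000,5.383)
cell (2,3): code 0010 → (2.000,3.669)–(2.432,4.000)
cell (2,4): code 0011 → (2.432,4.000)–(2.635,5.000)
cell (2,5): code 0001 → (2.635,5.000)–(2.000,5.618)
total: 8 segments, chained into 1 closed loop(s), length Σ = 6.175832

segments=8 loops=1 length=6.176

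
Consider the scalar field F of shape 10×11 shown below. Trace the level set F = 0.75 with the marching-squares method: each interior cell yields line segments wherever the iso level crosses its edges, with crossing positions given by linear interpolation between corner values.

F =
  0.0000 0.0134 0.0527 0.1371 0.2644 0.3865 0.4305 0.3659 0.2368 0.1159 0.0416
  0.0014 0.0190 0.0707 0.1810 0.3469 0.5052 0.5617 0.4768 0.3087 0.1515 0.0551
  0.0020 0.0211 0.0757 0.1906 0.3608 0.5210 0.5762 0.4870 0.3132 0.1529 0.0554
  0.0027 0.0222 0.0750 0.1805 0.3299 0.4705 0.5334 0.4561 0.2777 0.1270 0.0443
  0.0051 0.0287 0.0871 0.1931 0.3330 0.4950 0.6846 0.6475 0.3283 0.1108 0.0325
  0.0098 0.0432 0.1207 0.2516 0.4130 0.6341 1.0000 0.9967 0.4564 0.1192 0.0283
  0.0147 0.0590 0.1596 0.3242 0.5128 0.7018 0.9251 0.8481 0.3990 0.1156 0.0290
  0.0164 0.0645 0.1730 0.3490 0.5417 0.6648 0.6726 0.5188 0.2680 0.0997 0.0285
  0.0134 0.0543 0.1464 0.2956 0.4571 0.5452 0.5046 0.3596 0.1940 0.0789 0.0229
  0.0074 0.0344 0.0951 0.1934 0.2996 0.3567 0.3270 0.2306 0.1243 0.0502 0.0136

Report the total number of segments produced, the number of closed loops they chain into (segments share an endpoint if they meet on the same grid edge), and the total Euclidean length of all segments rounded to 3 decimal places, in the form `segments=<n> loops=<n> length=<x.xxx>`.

segments=8 loops=1 length=7.416

cell (4,5): code 0100 → (4.207,6.000)–(5.000,5.317)
cell (4,6): code 1100 → (4.294,7.000)–(4.207,6.000)
cell (4,7): code 1000 → (5.000,7.457)–(4.294,7.000)
cell (5,5): code 0110 → (5.000,5.317)–(6.000,5.216)
cell (5,7): code 1001 → (6.000,7.218)–(5.000,7.457)
cell (6,5): code 0010 → (6.000,5.216)–(6.693,6.000)
cell (6,6): code 0011 → (6.693,6.000)–(6.298,7.000)
cell (6,7): code 0001 → (6.298,7.000)–(6.000,7.218)
total: 8 segments, chained into 1 closed loop(s), length Σ = 7.416004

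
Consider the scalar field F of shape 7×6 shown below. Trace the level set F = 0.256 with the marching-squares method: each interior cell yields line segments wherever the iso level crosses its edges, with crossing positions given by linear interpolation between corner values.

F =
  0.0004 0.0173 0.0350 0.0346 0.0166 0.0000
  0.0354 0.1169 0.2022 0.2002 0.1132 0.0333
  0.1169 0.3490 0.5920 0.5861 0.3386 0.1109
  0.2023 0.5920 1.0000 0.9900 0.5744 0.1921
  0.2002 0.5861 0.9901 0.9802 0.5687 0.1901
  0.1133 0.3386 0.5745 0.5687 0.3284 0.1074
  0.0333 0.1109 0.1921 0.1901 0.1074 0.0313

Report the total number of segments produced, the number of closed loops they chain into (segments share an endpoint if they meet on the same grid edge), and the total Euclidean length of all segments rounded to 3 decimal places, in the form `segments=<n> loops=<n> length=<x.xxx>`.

cell (1,0): code 0100 → (1.599,1.000)–(2.000,0.599)
cell (1,1): code 1100 → (1.138,2.000)–(1.599,1.000)
cell (1,2): code 1100 → (1.145,3.000)–(1.138,2.000)
cell (1,3): code 1100 → (1.634,4.000)–(1.145,3.000)
cell (1,4): code 1000 → (2.000,4.363)–(1.634,4.000)
cell (2,0): code 0110 → (2.000,0.599)–(3.000,0.138)
cell (2,4): code 1001 → (3.000,4.833)–(2.000,4.363)
cell (3,0): code 0110 → (3.000,0.138)–(4.000,0.145)
cell (3,4): code 1001 → (4.000,4.826)–(3.000,4.833)
cell (4,0): code 0110 → (4.000,0.145)–(5.000,0.633)
cell (4,4): code 1001 → (5.000,4.328)–(4.000,4.826)
cell (5,0): code 0010 → (5.000,0.633)–(5.363,1.000)
cell (5,1): code 0011 → (5.363,1.000)–(5.833,2.000)
cell (5,2): code 0011 → (5.833,2.000)–(5.826,3.000)
cell (5,3): code 0011 → (5.826,3.000)–(5.328,4.000)
cell (5,4): code 0001 → (5.328,4.000)–(5.000,4.328)
total: 16 segments, chained into 1 closed loop(s), length Σ = 14.934841

segments=16 loops=1 length=14.935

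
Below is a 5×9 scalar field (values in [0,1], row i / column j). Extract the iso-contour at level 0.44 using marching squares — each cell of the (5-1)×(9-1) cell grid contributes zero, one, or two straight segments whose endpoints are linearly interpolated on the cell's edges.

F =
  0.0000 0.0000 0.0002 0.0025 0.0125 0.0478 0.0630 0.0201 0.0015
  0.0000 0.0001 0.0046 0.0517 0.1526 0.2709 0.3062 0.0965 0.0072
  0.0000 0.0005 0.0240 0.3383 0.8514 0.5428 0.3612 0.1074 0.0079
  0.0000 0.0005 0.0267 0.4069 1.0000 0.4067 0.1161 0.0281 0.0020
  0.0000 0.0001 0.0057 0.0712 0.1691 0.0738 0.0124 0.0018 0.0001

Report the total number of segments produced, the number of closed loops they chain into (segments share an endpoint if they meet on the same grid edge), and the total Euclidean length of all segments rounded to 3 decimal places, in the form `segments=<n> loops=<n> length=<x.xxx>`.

cell (1,3): code 0100 → (1.411,4.000)–(2.000,3.198)
cell (1,4): code 1100 → (1.622,5.000)–(1.411,4.000)
cell (1,5): code 1000 → (2.000,5.566)–(1.622,5.000)
cell (2,3): code 0110 → (2.000,3.198)–(3.000,3.056)
cell (2,4): code 1011 → (3.000,4.944)–(2.755,5.000)
cell (2,5): code 0001 → (2.755,5.000)–(2.000,5.566)
cell (3,3): code 0010 → (3.000,3.056)–(3.674,4.000)
cell (3,4): code 0001 → (3.674,4.000)–(3.000,4.944)
total: 8 segments, chained into 1 closed loop(s), length Σ = 7.222271

segments=8 loops=1 length=7.222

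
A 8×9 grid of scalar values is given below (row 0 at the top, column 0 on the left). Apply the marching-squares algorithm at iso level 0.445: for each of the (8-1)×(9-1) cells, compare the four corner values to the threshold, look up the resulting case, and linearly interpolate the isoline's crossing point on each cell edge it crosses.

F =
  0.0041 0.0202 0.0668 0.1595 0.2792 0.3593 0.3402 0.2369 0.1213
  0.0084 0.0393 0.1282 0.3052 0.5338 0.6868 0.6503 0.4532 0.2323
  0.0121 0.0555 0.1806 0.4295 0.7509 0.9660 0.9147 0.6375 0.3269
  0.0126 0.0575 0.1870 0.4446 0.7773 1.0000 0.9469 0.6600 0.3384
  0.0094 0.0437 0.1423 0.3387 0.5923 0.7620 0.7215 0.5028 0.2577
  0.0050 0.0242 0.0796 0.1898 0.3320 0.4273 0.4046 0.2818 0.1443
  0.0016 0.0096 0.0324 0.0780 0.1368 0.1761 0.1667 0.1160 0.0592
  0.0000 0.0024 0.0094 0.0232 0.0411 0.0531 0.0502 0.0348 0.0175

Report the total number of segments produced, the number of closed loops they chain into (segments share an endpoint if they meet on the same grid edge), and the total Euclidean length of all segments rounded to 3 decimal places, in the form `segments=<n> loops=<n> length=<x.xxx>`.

segments=16 loops=1 length=14.719

cell (0,3): code 0100 → (0.651,4.000)–(1.000,3.612)
cell (0,4): code 1100 → (0.262,5.000)–(0.651,4.000)
cell (0,5): code 1100 → (0.338,6.000)–(0.262,5.000)
cell (0,6): code 1100 → (0.962,7.000)–(0.338,6.000)
cell (0,7): code 1000 → (1.000,7.037)–(0.962,7.000)
cell (1,3): code 0110 → (1.000,3.612)–(2.000,3.048)
cell (1,7): code 1001 → (2.000,7.620)–(1.000,7.037)
cell (2,3): code 0110 → (2.000,3.048)–(3.000,3.001)
cell (2,7): code 1001 → (3.000,7.669)–(2.000,7.620)
cell (3,3): code 0110 → (3.000,3.001)–(4.000,3.419)
cell (3,7): code 1001 → (4.000,7.236)–(3.000,7.669)
cell (4,3): code 0010 → (4.000,3.419)–(4.566,4.000)
cell (4,4): code 0011 → (4.566,4.000)–(4.947,5.000)
cell (4,5): code 0011 → (4.947,5.000)–(4.873,6.000)
cell (4,6): code 0011 → (4.873,6.000)–(4.262,7.000)
cell (4,7): code 0001 → (4.262,7.000)–(4.000,7.236)
total: 16 segments, chained into 1 closed loop(s), length Σ = 14.718778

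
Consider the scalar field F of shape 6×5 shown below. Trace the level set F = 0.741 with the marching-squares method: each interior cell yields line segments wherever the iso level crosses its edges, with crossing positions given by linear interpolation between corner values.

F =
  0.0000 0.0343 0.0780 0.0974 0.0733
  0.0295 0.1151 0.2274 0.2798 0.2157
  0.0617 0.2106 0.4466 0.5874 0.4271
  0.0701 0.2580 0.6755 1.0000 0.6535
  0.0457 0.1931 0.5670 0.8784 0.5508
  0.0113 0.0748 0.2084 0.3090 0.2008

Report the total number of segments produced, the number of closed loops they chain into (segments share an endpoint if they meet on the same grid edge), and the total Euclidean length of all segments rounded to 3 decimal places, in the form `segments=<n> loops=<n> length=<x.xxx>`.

segments=6 loops=1 length=5.093

cell (2,2): code 0100 → (2.372,3.000)–(3.000,2.202)
cell (2,3): code 1000 → (3.000,3.747)–(2.372,3.000)
cell (3,2): code 0110 → (3.000,2.202)–(4.000,2.559)
cell (3,3): code 1001 → (4.000,3.419)–(3.000,3.747)
cell (4,2): code 0010 → (4.000,2.559)–(4.241,3.000)
cell (4,3): code 0001 → (4.241,3.000)–(4.000,3.419)
total: 6 segments, chained into 1 closed loop(s), length Σ = 5.092525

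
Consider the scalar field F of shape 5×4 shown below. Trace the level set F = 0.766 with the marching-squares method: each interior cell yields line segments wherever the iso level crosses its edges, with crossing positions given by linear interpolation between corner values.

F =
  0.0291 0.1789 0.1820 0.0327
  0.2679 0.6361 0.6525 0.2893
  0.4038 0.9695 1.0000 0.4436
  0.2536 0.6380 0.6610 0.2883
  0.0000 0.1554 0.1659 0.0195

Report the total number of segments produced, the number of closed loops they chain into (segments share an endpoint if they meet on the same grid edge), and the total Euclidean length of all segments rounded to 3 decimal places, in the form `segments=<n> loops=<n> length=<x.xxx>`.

segments=6 loops=1 length=5.027

cell (1,0): code 0100 → (1.390,1.000)–(2.000,0.640)
cell (1,1): code 1100 → (1.327,2.000)–(1.390,1.000)
cell (1,2): code 1000 → (2.000,2.421)–(1.327,2.000)
cell (2,0): code 0010 → (2.000,0.640)–(2.614,1.000)
cell (2,1): code 0011 → (2.614,1.000)–(2.690,2.000)
cell (2,2): code 0001 → (2.690,2.000)–(2.000,2.421)
total: 6 segments, chained into 1 closed loop(s), length Σ = 5.027122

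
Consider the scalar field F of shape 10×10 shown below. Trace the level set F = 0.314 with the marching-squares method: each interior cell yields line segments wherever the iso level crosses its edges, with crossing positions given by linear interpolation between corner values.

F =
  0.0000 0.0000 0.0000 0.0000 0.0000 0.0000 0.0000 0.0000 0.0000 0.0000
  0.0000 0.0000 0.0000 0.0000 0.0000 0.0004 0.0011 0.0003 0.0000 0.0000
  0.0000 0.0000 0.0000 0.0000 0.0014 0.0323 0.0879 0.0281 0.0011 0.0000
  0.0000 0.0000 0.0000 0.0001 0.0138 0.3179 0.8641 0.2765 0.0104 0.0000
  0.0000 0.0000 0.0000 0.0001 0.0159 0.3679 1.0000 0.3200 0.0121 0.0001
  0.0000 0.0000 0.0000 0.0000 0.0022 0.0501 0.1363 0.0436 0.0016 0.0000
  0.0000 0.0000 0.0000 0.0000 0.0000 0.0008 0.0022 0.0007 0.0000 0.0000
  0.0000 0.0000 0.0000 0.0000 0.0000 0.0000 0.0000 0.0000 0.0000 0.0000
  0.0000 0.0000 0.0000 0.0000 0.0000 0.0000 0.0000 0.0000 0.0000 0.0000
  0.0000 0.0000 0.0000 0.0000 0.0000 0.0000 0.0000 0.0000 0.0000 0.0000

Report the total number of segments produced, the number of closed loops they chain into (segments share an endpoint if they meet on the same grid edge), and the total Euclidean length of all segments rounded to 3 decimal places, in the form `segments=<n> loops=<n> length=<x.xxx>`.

segments=10 loops=1 length=7.125

cell (2,4): code 0100 → (2.986,5.000)–(3.000,4.987)
cell (2,5): code 1100 → (2.291,6.000)–(2.986,5.000)
cell (2,6): code 1000 → (3.000,6.936)–(2.291,6.000)
cell (3,4): code 0110 → (3.000,4.987)–(4.000,4.847)
cell (3,6): code 1101 → (3.862,7.000)–(3.000,6.936)
cell (3,7): code 1000 → (4.000,7.019)–(3.862,7.000)
cell (4,4): code 0010 → (4.000,4.847)–(4.170,5.000)
cell (4,5): code 0011 → (4.170,5.000)–(4.794,6.000)
cell (4,6): code 0011 → (4.794,6.000)–(4.022,7.000)
cell (4,7): code 0001 → (4.022,7.000)–(4.000,7.019)
total: 10 segments, chained into 1 closed loop(s), length Σ = 7.124659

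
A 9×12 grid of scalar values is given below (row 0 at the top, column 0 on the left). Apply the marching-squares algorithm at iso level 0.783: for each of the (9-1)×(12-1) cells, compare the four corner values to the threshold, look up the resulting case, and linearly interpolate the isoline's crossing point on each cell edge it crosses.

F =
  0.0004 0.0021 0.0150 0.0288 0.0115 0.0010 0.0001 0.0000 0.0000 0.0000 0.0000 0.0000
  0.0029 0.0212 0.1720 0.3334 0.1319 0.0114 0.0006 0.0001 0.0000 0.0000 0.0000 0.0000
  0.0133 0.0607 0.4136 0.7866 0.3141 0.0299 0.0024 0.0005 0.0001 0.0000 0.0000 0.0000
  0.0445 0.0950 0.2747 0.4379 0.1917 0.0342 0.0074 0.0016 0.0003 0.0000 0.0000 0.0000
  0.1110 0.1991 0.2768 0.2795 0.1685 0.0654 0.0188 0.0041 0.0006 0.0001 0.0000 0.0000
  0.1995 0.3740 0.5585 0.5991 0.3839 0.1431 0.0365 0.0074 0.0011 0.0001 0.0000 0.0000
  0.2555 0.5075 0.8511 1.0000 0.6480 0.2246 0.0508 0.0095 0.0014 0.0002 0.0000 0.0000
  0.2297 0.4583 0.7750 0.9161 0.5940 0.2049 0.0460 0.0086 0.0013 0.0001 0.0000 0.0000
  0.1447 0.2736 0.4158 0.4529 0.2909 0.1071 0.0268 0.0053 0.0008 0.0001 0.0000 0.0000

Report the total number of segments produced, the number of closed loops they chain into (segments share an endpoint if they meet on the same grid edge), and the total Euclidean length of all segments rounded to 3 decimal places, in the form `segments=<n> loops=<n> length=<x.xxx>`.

segments=12 loops=2 length=5.769

cell (1,2): code 0100 → (1.992,3.000)–(2.000,2.990)
cell (1,3): code 1000 → (2.000,3.008)–(1.992,3.000)
cell (2,2): code 0010 → (2.000,2.990)–(2.010,3.000)
cell (2,3): code 0001 → (2.010,3.000)–(2.000,3.008)
cell (5,1): code 0100 → (5.767,2.000)–(6.000,1.802)
cell (5,2): code 1100 → (5.459,3.000)–(5.767,2.000)
cell (5,3): code 1000 → (6.000,3.616)–(5.459,3.000)
cell (6,1): code 0010 → (6.000,1.802)–(6.895,2.000)
cell (6,2): code 0111 → (6.895,2.000)–(7.000,2.057)
cell (6,3): code 1001 → (7.000,3.413)–(6.000,3.616)
cell (7,2): code 0010 → (7.000,2.057)–(7.287,3.000)
cell (7,3): code 0001 → (7.287,3.000)–(7.000,3.413)
total: 12 segments, chained into 2 closed loop(s), length Σ = 5.768926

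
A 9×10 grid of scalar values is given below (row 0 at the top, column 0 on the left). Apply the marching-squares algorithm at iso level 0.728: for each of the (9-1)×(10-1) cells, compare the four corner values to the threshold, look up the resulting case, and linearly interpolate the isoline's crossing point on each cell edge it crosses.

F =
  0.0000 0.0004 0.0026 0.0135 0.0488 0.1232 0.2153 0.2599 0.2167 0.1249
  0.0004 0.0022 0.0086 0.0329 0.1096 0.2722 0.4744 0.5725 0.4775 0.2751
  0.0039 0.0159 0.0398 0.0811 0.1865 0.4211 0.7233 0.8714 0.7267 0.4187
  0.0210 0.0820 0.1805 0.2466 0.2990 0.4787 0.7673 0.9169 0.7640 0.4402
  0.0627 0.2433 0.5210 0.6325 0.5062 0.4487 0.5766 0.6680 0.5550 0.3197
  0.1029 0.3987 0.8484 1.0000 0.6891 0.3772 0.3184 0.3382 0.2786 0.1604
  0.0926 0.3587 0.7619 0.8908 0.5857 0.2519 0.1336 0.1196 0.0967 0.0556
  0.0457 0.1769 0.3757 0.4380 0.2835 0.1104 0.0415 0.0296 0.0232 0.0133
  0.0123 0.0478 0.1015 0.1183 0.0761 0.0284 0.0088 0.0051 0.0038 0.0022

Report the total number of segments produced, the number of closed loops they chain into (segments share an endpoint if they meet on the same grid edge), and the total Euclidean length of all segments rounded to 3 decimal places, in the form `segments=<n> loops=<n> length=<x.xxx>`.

cell (1,6): code 0100 → (1.520,7.000)–(2.000,6.032)
cell (1,7): code 1000 → (2.000,7.991)–(1.520,7.000)
cell (2,5): code 0100 → (2.107,6.000)–(3.000,5.864)
cell (2,6): code 1110 → (2.000,6.032)–(2.107,6.000)
cell (2,7): code 1101 → (2.035,8.000)–(2.000,7.991)
cell (2,8): code 1000 → (3.000,8.111)–(2.035,8.000)
cell (3,5): code 0010 → (3.000,5.864)–(3.206,6.000)
cell (3,6): code 0011 → (3.206,6.000)–(3.759,7.000)
cell (3,7): code 0011 → (3.759,7.000)–(3.172,8.000)
cell (3,8): code 0001 → (3.172,8.000)–(3.000,8.111)
cell (4,1): code 0100 → (4.632,2.000)–(5.000,1.732)
cell (4,2): code 1100 → (4.260,3.000)–(4.632,2.000)
cell (4,3): code 1000 → (5.000,3.875)–(4.260,3.000)
cell (5,1): code 0110 → (5.000,1.732)–(6.000,1.916)
cell (5,3): code 1001 → (6.000,3.534)–(5.000,3.875)
cell (6,1): code 0010 → (6.000,1.916)–(6.088,2.000)
cell (6,2): code 0011 → (6.088,2.000)–(6.360,3.000)
cell (6,3): code 0001 → (6.360,3.000)–(6.000,3.534)
total: 18 segments, chained into 2 closed loop(s), length Σ = 13.500697

segments=18 loops=2 length=13.501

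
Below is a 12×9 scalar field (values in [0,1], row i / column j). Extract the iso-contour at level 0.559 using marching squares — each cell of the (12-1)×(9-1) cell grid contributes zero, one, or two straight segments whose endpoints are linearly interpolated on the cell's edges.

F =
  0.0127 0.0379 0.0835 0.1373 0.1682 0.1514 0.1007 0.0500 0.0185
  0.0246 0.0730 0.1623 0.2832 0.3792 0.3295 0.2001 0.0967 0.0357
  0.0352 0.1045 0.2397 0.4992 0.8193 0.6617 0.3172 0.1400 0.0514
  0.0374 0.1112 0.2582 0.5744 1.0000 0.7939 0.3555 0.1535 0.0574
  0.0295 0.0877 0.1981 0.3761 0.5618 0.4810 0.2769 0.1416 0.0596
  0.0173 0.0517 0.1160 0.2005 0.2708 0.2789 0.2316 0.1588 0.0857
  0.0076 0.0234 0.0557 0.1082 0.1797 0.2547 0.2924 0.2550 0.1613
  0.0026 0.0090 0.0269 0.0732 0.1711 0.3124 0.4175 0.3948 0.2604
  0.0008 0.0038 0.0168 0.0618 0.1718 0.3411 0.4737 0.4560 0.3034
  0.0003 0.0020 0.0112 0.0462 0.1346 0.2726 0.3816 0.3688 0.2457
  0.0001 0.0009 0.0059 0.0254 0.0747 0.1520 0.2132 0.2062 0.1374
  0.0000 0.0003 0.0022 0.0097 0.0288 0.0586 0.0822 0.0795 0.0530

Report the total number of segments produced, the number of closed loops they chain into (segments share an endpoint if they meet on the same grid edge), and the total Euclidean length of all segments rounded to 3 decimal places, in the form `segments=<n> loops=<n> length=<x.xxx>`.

cell (1,3): code 0100 → (1.409,4.000)–(2.000,3.187)
cell (1,4): code 1100 → (1.691,5.000)–(1.409,4.000)
cell (1,5): code 1000 → (2.000,5.298)–(1.691,5.000)
cell (2,2): code 0100 → (2.795,3.000)–(3.000,2.951)
cell (2,3): code 1110 → (2.000,3.187)–(2.795,3.000)
cell (2,5): code 1001 → (3.000,5.536)–(2.000,5.298)
cell (3,2): code 0010 → (3.000,2.951)–(3.078,3.000)
cell (3,3): code 0111 → (3.078,3.000)–(4.000,3.985)
cell (3,4): code 1011 → (4.000,4.035)–(3.751,5.000)
cell (3,5): code 0001 → (3.751,5.000)–(3.000,5.536)
cell (4,3): code 0010 → (4.000,3.985)–(4.010,4.000)
cell (4,4): code 0001 → (4.010,4.000)–(4.000,4.035)
total: 12 segments, chained into 1 closed loop(s), length Σ = 7.943524

segments=12 loops=1 length=7.944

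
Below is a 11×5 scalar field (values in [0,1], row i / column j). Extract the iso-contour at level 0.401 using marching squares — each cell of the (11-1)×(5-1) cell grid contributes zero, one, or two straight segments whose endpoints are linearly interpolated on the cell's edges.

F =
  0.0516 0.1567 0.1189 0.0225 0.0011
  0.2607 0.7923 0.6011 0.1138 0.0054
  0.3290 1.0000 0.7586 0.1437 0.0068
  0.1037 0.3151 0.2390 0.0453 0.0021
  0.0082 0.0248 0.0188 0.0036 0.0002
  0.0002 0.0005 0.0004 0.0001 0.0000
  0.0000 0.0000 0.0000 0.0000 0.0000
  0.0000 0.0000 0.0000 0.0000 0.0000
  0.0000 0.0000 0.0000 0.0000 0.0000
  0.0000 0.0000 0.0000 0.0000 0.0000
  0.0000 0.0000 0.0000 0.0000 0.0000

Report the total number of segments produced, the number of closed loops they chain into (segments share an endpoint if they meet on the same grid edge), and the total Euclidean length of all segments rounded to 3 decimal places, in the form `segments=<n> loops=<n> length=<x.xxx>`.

cell (0,0): code 0100 → (0.384,1.000)–(1.000,0.264)
cell (0,1): code 1100 → (0.585,2.000)–(0.384,1.000)
cell (0,2): code 1000 → (1.000,2.411)–(0.585,2.000)
cell (1,0): code 0110 → (1.000,0.264)–(2.000,0.107)
cell (1,2): code 1001 → (2.000,2.582)–(1.000,2.411)
cell (2,0): code 0010 → (2.000,0.107)–(2.875,1.000)
cell (2,1): code 0011 → (2.875,1.000)–(2.688,2.000)
cell (2,2): code 0001 → (2.688,2.000)–(2.000,2.582)
total: 8 segments, chained into 1 closed loop(s), length Σ = 7.757990

segments=8 loops=1 length=7.758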